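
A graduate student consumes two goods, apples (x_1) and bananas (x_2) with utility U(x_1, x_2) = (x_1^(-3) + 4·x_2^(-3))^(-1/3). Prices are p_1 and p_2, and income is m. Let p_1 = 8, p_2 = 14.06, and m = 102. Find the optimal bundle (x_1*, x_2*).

MU_x_1 ∝ x_1^(-4), MU_x_2 ∝ 4·x_2^(-4), so MRS = (1/4)·(x_2/x_1)^(4) = p_1/p_2.
Solve for the ratio: x_2/x_1 = [4·p_1/p_2]^(0.25).
With the ratio pinned down, the budget gives x_1* = m/(p_1 + p_2·(x_2/x_1)) and x_2* = (x_2/x_1)·x_1*.
Numerically x_2/x_1 = 1.228262, so x_1* = 102/(8 + 14.06·1.228262) = 4.0365 and x_2* = 1.228262·4.0365 = 4.9579.

x_1* = 4.0365, x_2* = 4.9579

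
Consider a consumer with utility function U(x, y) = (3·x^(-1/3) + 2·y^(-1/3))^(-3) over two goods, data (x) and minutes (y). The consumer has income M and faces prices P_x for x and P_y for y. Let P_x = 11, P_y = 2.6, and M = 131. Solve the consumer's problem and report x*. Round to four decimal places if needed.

MU_x ∝ 3·x^(-4/3), MU_y ∝ 2·y^(-4/3), so MRS = (3/2)·(y/x)^(4/3) = P_x/P_y.
Hence y/x = ((2/3)·P_x/P_y)^(1/(4/3)), i.e. raised to the 0.75 power.
With the ratio pinned down, the budget gives x* = M/(P_x + P_y·(y/x)) and y* = (y/x)·x*.
Numerically y/x = 2.176437, so x* = 131/(11 + 2.6·2.176437) = 7.8637.

x* = 7.8637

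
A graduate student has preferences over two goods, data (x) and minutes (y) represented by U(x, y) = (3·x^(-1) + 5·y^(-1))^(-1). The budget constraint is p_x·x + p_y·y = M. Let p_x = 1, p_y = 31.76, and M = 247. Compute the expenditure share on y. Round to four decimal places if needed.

MU_x ∝ 3·x^(-2), MU_y ∝ 5·y^(-2), so MRS = (3/5)·(y/x)^(2) = p_x/p_y.
Solve for the ratio: y/x = [(5/3)·p_x/p_y]^(0.5).
With the ratio pinned down, the budget gives x* = M/(p_x + p_y·(y/x)) and y* = (y/x)·x*.
Numerically y/x = 0.229078, so x* = 247/(1 + 31.76·0.229078) = 29.847 and y* = 0.229078·29.847 = 6.8373.
Expenditure on y: 31.76·6.8373 = 217.153; share = 0.8792.

share on y = 0.8792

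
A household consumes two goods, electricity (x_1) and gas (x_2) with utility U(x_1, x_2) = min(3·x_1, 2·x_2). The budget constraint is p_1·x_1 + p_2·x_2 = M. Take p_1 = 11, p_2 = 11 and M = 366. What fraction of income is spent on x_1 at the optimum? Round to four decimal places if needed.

share on x_1 = 0.4

Here 2·11 + 3·11 = 55, giving x_1* = 13.3091 and x_2* = 19.9636.
Expenditure on x_1: 11·13.3091 = 146.4; share = 0.4.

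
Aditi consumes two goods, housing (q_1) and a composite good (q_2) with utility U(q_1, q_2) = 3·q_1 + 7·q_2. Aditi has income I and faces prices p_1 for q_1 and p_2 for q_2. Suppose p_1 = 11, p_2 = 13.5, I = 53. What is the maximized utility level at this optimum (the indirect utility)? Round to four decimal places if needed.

Linear utility — the consumer picks whichever good has higher MU/price: 3/11 = 0.2727 vs 7/13.5 = 0.5185.
q_2 gives more utility per dollar, so spend all income on q_2: q_2* = I/p_2, q_1* = 0.
Numerically: q_1* = 0, q_2* = 3.9259.
Utility at the optimum: U(0, 3.9259) = 27.4815.

V = 27.4815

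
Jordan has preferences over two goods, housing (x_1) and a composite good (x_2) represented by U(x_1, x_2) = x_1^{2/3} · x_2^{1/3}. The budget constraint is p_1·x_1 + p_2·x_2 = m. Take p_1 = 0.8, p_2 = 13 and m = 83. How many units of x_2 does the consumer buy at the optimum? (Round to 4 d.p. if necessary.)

The MRS is 2·x_2/x_1. Set MRS = p_1/p_2.
So 2/3·p_2·x_2 = 1/3·p_1·x_1; combined with the budget, a share 2/3 of income goes to x_1.
Demand: x_1*(p_1,p_2,m) = 2/3·m/p_1 and x_2* = 1/3·m/p_2.
At p_1=0.8, p_2=13, m=83: x_2* = 1/3·83/13 = 2.1282.

x_2* = 2.1282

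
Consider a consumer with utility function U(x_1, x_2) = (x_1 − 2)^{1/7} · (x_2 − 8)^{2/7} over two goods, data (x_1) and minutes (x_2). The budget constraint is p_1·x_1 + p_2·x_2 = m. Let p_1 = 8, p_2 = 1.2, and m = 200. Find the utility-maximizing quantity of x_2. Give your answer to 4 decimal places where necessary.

x_2* = 104.8889

MRS = (1/2)·(x_2−8)/(x_1−2). Tangency with p_1/p_2 gives x_2−8 = 2·(p_1/p_2)·(x_1−2).
Substituting into the budget: x_1* = 2 + 1/3·(m − 2·p_1 − 8·p_2)/p_1, and x_2* = 8 + 2/3·(…)/p_2.
Discretionary income = 200 − 2·8 − 8·1.2 = 174.4; x_2* = 8 + 2/3·174.4/1.2 = 104.8889.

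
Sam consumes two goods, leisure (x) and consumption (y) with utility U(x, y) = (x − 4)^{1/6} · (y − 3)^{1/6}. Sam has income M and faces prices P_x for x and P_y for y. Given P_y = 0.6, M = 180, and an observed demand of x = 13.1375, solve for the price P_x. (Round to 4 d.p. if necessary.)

MRS = (y−3)/(x−4). Tangency with P_x/P_y gives y−3 = (P_x/P_y)·(x−4).
After buying the subsistence bundle (4, 3), a share 0.5 of the remaining income goes to x: x* = 4 + 0.5·(M − 4P_x − 3P_y)/P_x.
Set x* = 13.1375 in the demand function and solve for P_x: P_x = 8.

P_x = 8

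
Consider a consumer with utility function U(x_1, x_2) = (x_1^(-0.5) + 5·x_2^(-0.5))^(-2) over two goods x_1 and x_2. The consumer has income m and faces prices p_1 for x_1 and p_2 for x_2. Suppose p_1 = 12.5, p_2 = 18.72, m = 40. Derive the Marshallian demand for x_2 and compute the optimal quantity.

x_2* = 1.645

From the CES first-order condition, (1/5)·(x_2/x_1)^(1.5) = p_1/p_2.
Hence x_2/x_1 = (5·p_1/p_2)^(1/(1.5)), i.e. raised to the 2/3 power.
With the ratio pinned down, the budget gives x_1* = m/(p_1 + p_2·(x_2/x_1)) and x_2* = (x_2/x_1)·x_1*.
Numerically x_2/x_1 = 2.233827, so x_1* = 40/(12.5 + 18.72·2.233827) = 0.7364 and x_2* = 2.233827·0.7364 = 1.645.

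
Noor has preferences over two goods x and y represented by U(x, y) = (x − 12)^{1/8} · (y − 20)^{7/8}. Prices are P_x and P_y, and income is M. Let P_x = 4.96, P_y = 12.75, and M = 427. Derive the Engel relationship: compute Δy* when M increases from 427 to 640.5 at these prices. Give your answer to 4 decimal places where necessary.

Δy* = 14.652

Let x' = x−12, y' = y−20. MRS = (1/7)·y'/x' = P_x/P_y.
Substituting into the budget: x* = 12 + 0.125·(M − 12·P_x − 20·P_y)/P_x, and y* = 20 + 0.875·(…)/P_y.
Discretionary income = 427 − 12·4.96 − 20·12.75 = 112.48; y* = 20 + 0.875·112.48/12.75 = 27.7192.
At M' = 640.5: y* = 42.3712. Change: 42.3712 − 27.7192 = 14.652.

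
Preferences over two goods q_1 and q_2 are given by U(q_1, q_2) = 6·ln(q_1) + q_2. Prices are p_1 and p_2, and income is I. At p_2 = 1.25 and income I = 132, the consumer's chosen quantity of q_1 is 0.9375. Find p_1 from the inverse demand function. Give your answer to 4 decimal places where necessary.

MU_q_1 = 6/q_1, MU_q_2 = 1. Tangency: 6/q_1 = p_1/p_2.
So q_1*(p_1,p_2) = 6·p_2/p_1, independent of income; and q_2* = (I − 6·p_2)/p_2.
Set q_1* = 0.9375 in the demand function and solve for p_1: p_1 = 8.

p_1 = 8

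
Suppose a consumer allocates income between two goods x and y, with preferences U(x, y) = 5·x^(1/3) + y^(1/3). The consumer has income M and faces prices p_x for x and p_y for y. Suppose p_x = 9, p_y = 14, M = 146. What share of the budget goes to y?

MRS = MU_x/MU_y = 5·(y/x)^(2/3). Set equal to p_x/p_y.
Hence y/x = ((1/5)·p_x/p_y)^(1/(2/3)), i.e. raised to the 1.5 power.
Substitute y = (y/x)·x into the budget: x* = M/(p_x + p_y·(y/x)).
Numerically y/x = 0.046102, so x* = 146/(9 + 14·0.046102) = 15.1367 and y* = 0.046102·15.1367 = 0.6978.
Expenditure on y: 14·0.6978 = 9.7696; share = 0.0669.

share on y = 0.0669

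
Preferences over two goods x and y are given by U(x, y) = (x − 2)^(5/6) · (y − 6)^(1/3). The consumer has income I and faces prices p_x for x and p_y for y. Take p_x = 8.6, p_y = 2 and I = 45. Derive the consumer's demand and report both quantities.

x* = 3.3123, y* = 8.2571

Let x' = x−2, y' = y−6. MRS = (5/2)·y'/x' = p_x/p_y.
Substituting into the budget: x* = 2 + 5/7·(I − 2·p_x − 6·p_y)/p_x, and y* = 6 + 2/7·(…)/p_y.
Discretionary income = 45 − 2·8.6 − 6·2 = 15.8; x* = 2 + 5/7·15.8/8.6 = 3.3123; y* = 6 + 2/7·15.8/2 = 8.2571.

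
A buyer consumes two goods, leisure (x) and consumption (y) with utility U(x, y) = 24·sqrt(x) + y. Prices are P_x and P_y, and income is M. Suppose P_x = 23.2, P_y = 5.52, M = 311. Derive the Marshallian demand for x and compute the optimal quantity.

x* = 8.152

MU_x = 12/√x, MU_y = 1. Tangency: 12/√x = P_x/P_y.
Solve: √x = 12·P_y/P_x, so x*(P_x,P_y) = (12·P_y/P_x)², and y* = (M − P_x·x*)/P_y.
Plugging in: x* = (12·5.52/23.2)² = 8.152.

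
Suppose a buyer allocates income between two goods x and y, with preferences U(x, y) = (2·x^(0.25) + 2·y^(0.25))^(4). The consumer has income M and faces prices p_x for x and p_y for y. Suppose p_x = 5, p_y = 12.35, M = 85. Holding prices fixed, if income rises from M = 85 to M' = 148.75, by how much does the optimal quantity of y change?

From the CES first-order condition, (y/x)^(0.75) = p_x/p_y.
Solve for the ratio: y/x = [p_x/p_y]^(4/3).
With the ratio pinned down, the budget gives x* = M/(p_x + p_y·(y/x)) and y* = (y/x)·x*.
Numerically y/x = 0.299505, so x* = 85/(5 + 12.35·0.299505) = 9.7714 and y* = 0.299505·9.7714 = 2.9266.
At M' = 148.75: y* = 5.1215. Change: 5.1215 − 2.9266 = 2.1949.

Δy* = 2.1949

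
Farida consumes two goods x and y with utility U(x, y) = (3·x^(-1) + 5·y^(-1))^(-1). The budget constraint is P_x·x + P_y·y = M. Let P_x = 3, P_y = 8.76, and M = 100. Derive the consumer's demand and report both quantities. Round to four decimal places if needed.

x* = 10.397, y* = 7.8549

MRS = MU_x/MU_y = (3/5)·(y/x)^(2). Set equal to P_x/P_y.
Hence y/x = ((5/3)·P_x/P_y)^(1/(2)), i.e. raised to the 0.5 power.
With the ratio pinned down, the budget gives x* = M/(P_x + P_y·(y/x)) and y* = (y/x)·x*.
Numerically y/x = 0.755497, so x* = 100/(3 + 8.76·0.755497) = 10.397 and y* = 0.755497·10.397 = 7.8549.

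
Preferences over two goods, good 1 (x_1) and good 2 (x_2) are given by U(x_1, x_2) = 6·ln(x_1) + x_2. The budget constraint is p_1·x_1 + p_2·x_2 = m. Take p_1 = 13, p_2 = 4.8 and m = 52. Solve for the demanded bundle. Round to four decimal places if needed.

x_1* = 2.2154, x_2* = 4.8333

Set MRS = p_1/p_2: (6/x_1)/1 = p_1/p_2.
So x_1*(p_1,p_2) = 6·p_2/p_1, independent of income; and x_2* = (m − 6·p_2)/p_2.
At the given prices: x_1* = 6·4.8/13 = 2.2154, and x_2* = 4.8333.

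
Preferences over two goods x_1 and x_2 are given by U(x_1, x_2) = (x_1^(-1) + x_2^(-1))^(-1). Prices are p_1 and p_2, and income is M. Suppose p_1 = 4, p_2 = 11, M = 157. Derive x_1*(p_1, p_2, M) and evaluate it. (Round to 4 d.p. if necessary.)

x_1* = 14.765

From the CES first-order condition, (x_2/x_1)^(2) = p_1/p_2.
Hence x_2/x_1 = (p_1/p_2)^(1/(2)), i.e. raised to the 0.5 power.
Substitute x_2 = (x_2/x_1)·x_1 into the budget: x_1* = M/(p_1 + p_2·(x_2/x_1)).
Numerically x_2/x_1 = 0.603023, so x_1* = 157/(4 + 11·0.603023) = 14.765.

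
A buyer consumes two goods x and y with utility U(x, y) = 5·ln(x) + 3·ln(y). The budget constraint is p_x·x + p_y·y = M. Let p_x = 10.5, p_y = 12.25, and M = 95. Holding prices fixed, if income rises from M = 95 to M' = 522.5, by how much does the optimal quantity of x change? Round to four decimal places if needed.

Demand: x*(p_x,p_y,M) = 0.625·M/p_x and y* = 0.375·M/p_y.
At p_x=10.5, p_y=12.25, M=95: x* = 0.625·95/10.5 = 5.6548.
At M' = 522.5: x* = 31.1012. Change: 31.1012 − 5.6548 = 25.4464.

Δx* = 25.4464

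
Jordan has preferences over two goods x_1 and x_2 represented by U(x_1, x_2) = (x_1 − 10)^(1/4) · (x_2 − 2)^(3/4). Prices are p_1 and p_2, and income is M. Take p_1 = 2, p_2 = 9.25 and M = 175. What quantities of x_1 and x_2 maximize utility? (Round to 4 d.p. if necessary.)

Substituting into the budget: x_1* = 10 + 0.25·(M − 10·p_1 − 2·p_2)/p_1, and x_2* = 2 + 0.75·(…)/p_2.
Discretionary income = 175 − 10·2 − 2·9.25 = 136.5; x_1* = 10 + 0.25·136.5/2 = 27.0625; x_2* = 2 + 0.75·136.5/9.25 = 13.0676.

x_1* = 27.0625, x_2* = 13.0676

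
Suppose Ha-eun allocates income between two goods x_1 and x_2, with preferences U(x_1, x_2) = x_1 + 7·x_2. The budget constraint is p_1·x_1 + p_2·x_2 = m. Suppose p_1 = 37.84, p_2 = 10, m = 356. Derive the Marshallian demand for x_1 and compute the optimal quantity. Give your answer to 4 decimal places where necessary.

x_1* = 0

Linear utility — the consumer picks whichever good has higher MU/price: 1/37.84 = 0.0264 vs 7/10 = 0.7.
x_2 gives more utility per dollar, so spend all income on x_2: x_2* = m/p_2, x_1* = 0.
Numerically: x_1* = 0, x_2* = 35.6.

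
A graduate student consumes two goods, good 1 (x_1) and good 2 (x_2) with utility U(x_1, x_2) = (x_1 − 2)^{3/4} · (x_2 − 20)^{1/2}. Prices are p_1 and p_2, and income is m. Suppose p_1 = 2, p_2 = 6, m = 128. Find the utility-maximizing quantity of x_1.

x_1* = 3.2

This is Cobb-Douglas in (x_1−2, x_2−20): tangency gives 0.75·p_2·(x_2−20) = 0.5·p_1·(x_1−2).
Substituting into the budget: x_1* = 2 + 0.6·(m − 2·p_1 − 20·p_2)/p_1, and x_2* = 20 + 0.4·(…)/p_2.
Discretionary income = 128 − 2·2 − 20·6 = 4; x_1* = 2 + 0.6·4/2 = 3.2.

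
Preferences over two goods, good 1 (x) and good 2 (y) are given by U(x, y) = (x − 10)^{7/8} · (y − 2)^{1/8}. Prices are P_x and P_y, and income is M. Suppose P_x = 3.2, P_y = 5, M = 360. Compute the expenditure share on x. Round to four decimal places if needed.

MRS = 7·(y−2)/(x−10). Tangency with P_x/P_y gives y−2 = (1/7)·(P_x/P_y)·(x−10).
After buying the subsistence bundle (10, 2), a share 0.875 of the remaining income goes to x: x* = 10 + 0.875·(M − 10P_x − 2P_y)/P_x.
Discretionary income = 360 − 10·3.2 − 2·5 = 318; x* = 10 + 0.875·318/3.2 = 96.9531; y* = 2 + 0.125·318/5 = 9.95.
Expenditure on x: 3.2·96.9531 = 310.25; share = 0.8618.

share on x = 0.8618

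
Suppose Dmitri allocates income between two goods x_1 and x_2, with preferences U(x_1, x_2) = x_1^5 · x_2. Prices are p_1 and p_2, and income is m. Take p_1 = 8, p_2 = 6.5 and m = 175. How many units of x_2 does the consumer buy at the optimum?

The MRS is 5·x_2/x_1. Set MRS = p_1/p_2.
So 5·p_2·x_2 = p_1·x_1; combined with the budget, a share 5/6 of income goes to x_1.
Demand: x_1*(p_1,p_2,m) = 5/6·m/p_1 and x_2* = 1/6·m/p_2.
At p_1=8, p_2=6.5, m=175: x_2* = 1/6·175/6.5 = 4.4872.

x_2* = 4.4872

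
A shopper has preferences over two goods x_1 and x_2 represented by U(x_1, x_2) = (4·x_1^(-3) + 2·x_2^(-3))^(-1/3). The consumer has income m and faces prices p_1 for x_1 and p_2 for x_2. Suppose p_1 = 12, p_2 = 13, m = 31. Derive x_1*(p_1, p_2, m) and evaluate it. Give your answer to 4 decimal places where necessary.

x_1* = 1.3647

With the ratio pinned down, the budget gives x_1* = m/(p_1 + p_2·(x_2/x_1)) and x_2* = (x_2/x_1)·x_1*.
Numerically x_2/x_1 = 0.824237, so x_1* = 31/(12 + 13·0.824237) = 1.3647.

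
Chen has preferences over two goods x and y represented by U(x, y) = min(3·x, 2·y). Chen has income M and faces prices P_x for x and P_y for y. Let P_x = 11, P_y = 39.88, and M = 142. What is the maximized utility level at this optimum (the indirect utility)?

V = 6.0152

Leontief preferences: the optimum is at the kink where x/2 = y/3, i.e. y = (3/2)·x.
Budget: P_x·x + P_y·(3/2)·x = M, so (2·P_x + 3·P_y)·x = 2·M.
Demand: x*(P_x,P_y,M) = 2·M/(2·P_x + 3·P_y), y* = 3·M/(2·P_x + 3·P_y).
Here 2·11 + 3·39.88 = 141.64, giving x* = 2.0051 and y* = 3.0076.
Utility at the optimum: U(2.0051, 3.0076) = 6.0152.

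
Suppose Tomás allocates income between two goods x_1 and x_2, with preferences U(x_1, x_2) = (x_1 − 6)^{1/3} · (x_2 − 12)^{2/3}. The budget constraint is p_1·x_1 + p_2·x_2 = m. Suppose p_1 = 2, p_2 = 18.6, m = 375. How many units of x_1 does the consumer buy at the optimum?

x_1* = 29.3

This is Cobb-Douglas in (x_1−6, x_2−12): tangency gives 1/3·p_2·(x_2−12) = 2/3·p_1·(x_1−6).
After buying the subsistence bundle (6, 12), a share 1/3 of the remaining income goes to x_1: x_1* = 6 + 1/3·(m − 6p_1 − 12p_2)/p_1.
Discretionary income = 375 − 6·2 − 12·18.6 = 139.8; x_1* = 6 + 1/3·139.8/2 = 29.3.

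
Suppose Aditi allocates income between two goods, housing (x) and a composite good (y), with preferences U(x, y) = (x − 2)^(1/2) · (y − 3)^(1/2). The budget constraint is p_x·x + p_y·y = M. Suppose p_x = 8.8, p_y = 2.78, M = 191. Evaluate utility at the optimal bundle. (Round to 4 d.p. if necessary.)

MRS = (y−3)/(x−2). Tangency with p_x/p_y gives y−3 = (p_x/p_y)·(x−2).
Substituting into the budget: x* = 2 + 0.5·(M − 2·p_x − 3·p_y)/p_x, and y* = 3 + 0.5·(…)/p_y.
Discretionary income = 191 − 2·8.8 − 3·2.78 = 165.06; x* = 2 + 0.5·165.06/8.8 = 11.3784; y* = 3 + 0.5·165.06/2.78 = 32.6871.
Utility at the optimum: U(11.3784, 32.6871) = 16.6858.

V = 16.6858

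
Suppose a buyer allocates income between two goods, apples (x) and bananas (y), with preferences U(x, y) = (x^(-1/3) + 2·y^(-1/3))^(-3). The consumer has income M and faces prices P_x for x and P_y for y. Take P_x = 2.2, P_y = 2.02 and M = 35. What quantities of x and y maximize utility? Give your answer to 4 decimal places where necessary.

Numerically y/x = 1.792982, so x* = 35/(2.2 + 2.02·1.792982) = 6.0119 and y* = 1.792982·6.0119 = 10.7792.

x* = 6.0119, y* = 10.7792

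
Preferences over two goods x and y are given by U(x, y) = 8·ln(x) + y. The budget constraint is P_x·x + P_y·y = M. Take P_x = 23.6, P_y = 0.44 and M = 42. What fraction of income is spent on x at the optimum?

Set MRS = P_x/P_y: (8/x)/1 = P_x/P_y.
So x*(P_x,P_y) = 8·P_y/P_x, independent of income; and y* = (M − 8·P_y)/P_y.
At the given prices: x* = 8·0.44/23.6 = 0.1492, and y* = 87.4545.
Expenditure on x: 23.6·0.1492 = 3.52; share = 0.0838.

share on x = 0.0838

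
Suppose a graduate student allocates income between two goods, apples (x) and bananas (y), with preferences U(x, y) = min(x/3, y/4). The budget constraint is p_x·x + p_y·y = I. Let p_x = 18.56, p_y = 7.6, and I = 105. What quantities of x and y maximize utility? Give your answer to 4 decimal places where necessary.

x* = 3.6594, y* = 4.8792

Leontief preferences: the optimum is at the kink where x/3 = y/4, i.e. y = (4/3)·x.
Budget: p_x·x + p_y·(4/3)·x = I, so (3·p_x + 4·p_y)·x = 3·I.
Demand: x*(p_x,p_y,I) = 3·I/(3·p_x + 4·p_y), y* = 4·I/(3·p_x + 4·p_y).
Here 3·18.56 + 4·7.6 = 86.08, giving x* = 3.6594 and y* = 4.8792.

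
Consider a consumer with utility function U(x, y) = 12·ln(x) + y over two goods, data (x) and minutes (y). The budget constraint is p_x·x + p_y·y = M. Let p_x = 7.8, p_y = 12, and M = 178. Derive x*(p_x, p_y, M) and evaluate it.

Set MRS = p_x/p_y: (12/x)/1 = p_x/p_y.
So x*(p_x,p_y) = 12·p_y/p_x, independent of income; and y* = (M − 12·p_y)/p_y.
At the given prices: x* = 12·12/7.8 = 18.4615.

x* = 18.4615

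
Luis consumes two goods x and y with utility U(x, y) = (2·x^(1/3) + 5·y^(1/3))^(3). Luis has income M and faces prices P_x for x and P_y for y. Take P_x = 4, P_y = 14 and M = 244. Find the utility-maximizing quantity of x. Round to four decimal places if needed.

MU_x ∝ 2·x^(-2/3), MU_y ∝ 5·y^(-2/3), so MRS = (2/5)·(y/x)^(2/3) = P_x/P_y.
Hence y/x = ((5/2)·P_x/P_y)^(1/(2/3)), i.e. raised to the 1.5 power.
With the ratio pinned down, the budget gives x* = M/(P_x + P_y·(y/x)) and y* = (y/x)·x*.
Numerically y/x = 0.603682, so x* = 244/(4 + 14·0.603682) = 19.596.

x* = 19.596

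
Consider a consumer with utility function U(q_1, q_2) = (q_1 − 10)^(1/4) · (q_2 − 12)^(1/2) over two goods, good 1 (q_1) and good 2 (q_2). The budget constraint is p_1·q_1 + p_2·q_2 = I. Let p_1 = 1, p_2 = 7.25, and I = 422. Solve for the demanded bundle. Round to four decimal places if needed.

q_1* = 118.3333, q_2* = 41.8851

Discretionary income = 422 − 10·1 − 12·7.25 = 325; q_1* = 10 + 1/3·325/1 = 118.3333; q_2* = 12 + 2/3·325/7.25 = 41.8851.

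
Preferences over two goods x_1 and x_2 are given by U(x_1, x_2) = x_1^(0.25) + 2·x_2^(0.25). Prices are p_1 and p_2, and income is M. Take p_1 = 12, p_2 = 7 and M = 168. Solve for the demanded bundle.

x_1* = 3.4862, x_2* = 18.0236

MU_x_1 ∝ x_1^(-0.75), MU_x_2 ∝ 2·x_2^(-0.75), so MRS = (1/2)·(x_2/x_1)^(0.75) = p_1/p_2.
Solve for the ratio: x_2/x_1 = [2·p_1/p_2]^(4/3).
Substitute x_2 = (x_2/x_1)·x_1 into the budget: x_1* = M/(p_1 + p_2·(x_2/x_1)).
Numerically x_2/x_1 = 5.169925, so x_1* = 168/(12 + 7·5.169925) = 3.4862 and x_2* = 5.169925·3.4862 = 18.0236.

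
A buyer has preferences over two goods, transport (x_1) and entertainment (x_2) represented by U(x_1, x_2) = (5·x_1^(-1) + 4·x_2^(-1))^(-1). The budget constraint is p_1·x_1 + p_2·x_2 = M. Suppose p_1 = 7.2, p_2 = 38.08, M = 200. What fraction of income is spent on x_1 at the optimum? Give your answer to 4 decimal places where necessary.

MU_x_1 ∝ 5·x_1^(-2), MU_x_2 ∝ 4·x_2^(-2), so MRS = (5/4)·(x_2/x_1)^(2) = p_1/p_2.
Hence x_2/x_1 = ((4/5)·p_1/p_2)^(1/(2)), i.e. raised to the 0.5 power.
With the ratio pinned down, the budget gives x_1* = M/(p_1 + p_2·(x_2/x_1)) and x_2* = (x_2/x_1)·x_1*.
Numerically x_2/x_1 = 0.388922, so x_1* = 200/(7.2 + 38.08·0.388922) = 9.0867 and x_2* = 0.388922·9.0867 = 3.534.
Expenditure on x_1: 7.2·9.0867 = 65.4243; share = 0.3271.

share on x_1 = 0.3271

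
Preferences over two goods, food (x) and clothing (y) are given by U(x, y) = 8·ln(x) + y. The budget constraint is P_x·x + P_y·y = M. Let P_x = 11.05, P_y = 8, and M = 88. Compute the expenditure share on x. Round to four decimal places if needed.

MU_x = 8/x, MU_y = 1. Tangency: 8/x = P_x/P_y.
So x*(P_x,P_y) = 8·P_y/P_x, independent of income; and y* = (M − 8·P_y)/P_y.
At the given prices: x* = 8·8/11.05 = 5.7919, and y* = 3.
Expenditure on x: 11.05·5.7919 = 64; share = 0.7273.

share on x = 0.7273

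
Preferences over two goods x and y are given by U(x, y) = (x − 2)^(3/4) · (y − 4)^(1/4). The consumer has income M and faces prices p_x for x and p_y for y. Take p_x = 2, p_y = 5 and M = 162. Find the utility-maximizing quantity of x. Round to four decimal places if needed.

x* = 53.75

MRS = 3·(y−4)/(x−2). Tangency with p_x/p_y gives y−4 = (1/3)·(p_x/p_y)·(x−2).
Substituting into the budget: x* = 2 + 0.75·(M − 2·p_x − 4·p_y)/p_x, and y* = 4 + 0.25·(…)/p_y.
Discretionary income = 162 − 2·2 − 4·5 = 138; x* = 2 + 0.75·138/2 = 53.75.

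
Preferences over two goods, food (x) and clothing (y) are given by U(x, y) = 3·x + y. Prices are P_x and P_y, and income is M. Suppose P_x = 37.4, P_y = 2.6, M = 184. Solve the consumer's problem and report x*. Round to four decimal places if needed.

x* = 0

Linear utility — the consumer picks whichever good has higher MU/price: 3/37.4 = 0.0802 vs 1/2.6 = 0.3846.
y gives more utility per dollar, so spend all income on y: y* = M/P_y, x* = 0.
Numerically: x* = 0, y* = 70.7692.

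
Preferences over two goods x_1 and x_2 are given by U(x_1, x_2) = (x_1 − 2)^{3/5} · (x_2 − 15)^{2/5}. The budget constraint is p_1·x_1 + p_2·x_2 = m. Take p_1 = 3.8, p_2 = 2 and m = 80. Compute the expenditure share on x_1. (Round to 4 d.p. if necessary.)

share on x_1 = 0.413

Discretionary income = 80 − 2·3.8 − 15·2 = 42.4; x_1* = 2 + 0.6·42.4/3.8 = 8.6947; x_2* = 15 + 0.4·42.4/2 = 23.48.
Expenditure on x_1: 3.8·8.6947 = 33.04; share = 0.413.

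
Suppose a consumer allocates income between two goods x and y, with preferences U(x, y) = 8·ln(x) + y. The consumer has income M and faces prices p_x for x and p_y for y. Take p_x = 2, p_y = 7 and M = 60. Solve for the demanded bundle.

x* = 28, y* = 0.5714

Set MRS = p_x/p_y: (8/x)/1 = p_x/p_y.
So x*(p_x,p_y) = 8·p_y/p_x, independent of income; and y* = (M − 8·p_y)/p_y.
At the given prices: x* = 8·7/2 = 28, and y* = 0.5714.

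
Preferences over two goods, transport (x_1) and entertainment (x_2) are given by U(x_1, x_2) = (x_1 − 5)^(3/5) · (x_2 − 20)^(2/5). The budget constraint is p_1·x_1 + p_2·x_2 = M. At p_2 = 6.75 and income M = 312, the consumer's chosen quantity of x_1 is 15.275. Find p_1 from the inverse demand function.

Let x_1' = x_1−5, x_2' = x_2−20. MRS = (3/2)·x_2'/x_1' = p_1/p_2.
Substituting into the budget: x_1* = 5 + 0.6·(M − 5·p_1 − 20·p_2)/p_1, and x_2* = 20 + 0.4·(…)/p_2.
Set x_1* = 15.275 in the demand function and solve for p_1: p_1 = 8.

p_1 = 8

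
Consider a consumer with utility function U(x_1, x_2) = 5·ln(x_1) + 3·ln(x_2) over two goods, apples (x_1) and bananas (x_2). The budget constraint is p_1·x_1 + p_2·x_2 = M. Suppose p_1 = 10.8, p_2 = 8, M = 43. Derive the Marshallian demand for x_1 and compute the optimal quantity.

Tangency: MRS = (5/3)·x_2/x_1 = p_1/p_2.
So 5·p_2·x_2 = 3·p_1·x_1; combined with the budget, a share 0.625 of income goes to x_1.
Demand: x_1*(p_1,p_2,M) = 0.625·M/p_1 and x_2* = 0.375·M/p_2.
At p_1=10.8, p_2=8, M=43: x_1* = 0.625·43/10.8 = 2.4884.

x_1* = 2.4884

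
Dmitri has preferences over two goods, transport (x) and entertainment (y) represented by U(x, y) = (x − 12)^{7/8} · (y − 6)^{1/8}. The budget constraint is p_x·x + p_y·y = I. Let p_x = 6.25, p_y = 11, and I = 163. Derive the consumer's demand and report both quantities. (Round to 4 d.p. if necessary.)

x* = 15.08, y* = 6.25

MRS = 7·(y−6)/(x−12). Tangency with p_x/p_y gives y−6 = (1/7)·(p_x/p_y)·(x−12).
After buying the subsistence bundle (12, 6), a share 0.875 of the remaining income goes to x: x* = 12 + 0.875·(I − 12p_x − 6p_y)/p_x.
Discretionary income = 163 − 12·6.25 − 6·11 = 22; x* = 12 + 0.875·22/6.25 = 15.08; y* = 6 + 0.125·22/11 = 6.25.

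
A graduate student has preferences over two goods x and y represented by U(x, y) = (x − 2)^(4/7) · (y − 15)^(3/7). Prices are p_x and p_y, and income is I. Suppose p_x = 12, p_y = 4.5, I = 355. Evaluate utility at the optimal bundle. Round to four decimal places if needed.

This is Cobb-Douglas in (x−2, y−15): tangency gives 4/7·p_y·(y−15) = 3/7·p_x·(x−2).
Substituting into the budget: x* = 2 + 4/7·(I − 2·p_x − 15·p_y)/p_x, and y* = 15 + 3/7·(…)/p_y.
Discretionary income = 355 − 2·12 − 15·4.5 = 263.5; x* = 2 + 4/7·263.5/12 = 14.5476; y* = 15 + 3/7·263.5/4.5 = 40.0952.
Utility at the optimum: U(14.5476, 40.0952) = 16.8878.

V = 16.8878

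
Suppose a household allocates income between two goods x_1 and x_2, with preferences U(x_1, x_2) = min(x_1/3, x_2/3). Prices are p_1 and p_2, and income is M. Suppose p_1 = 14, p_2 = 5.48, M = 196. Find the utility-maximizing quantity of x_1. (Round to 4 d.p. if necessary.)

x_1* = 10.0616

Demand: x_1*(p_1,p_2,M) = 3·M/(3·p_1 + 3·p_2), x_2* = 3·M/(3·p_1 + 3·p_2).
Here 3·14 + 3·5.48 = 58.44, giving x_1* = 10.0616.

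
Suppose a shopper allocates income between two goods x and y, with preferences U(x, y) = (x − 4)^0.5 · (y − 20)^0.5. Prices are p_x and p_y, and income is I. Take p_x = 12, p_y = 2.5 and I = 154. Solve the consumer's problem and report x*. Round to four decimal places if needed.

MRS = (y−20)/(x−4). Tangency with p_x/p_y gives y−20 = (p_x/p_y)·(x−4).
Substituting into the budget: x* = 4 + 0.5·(I − 4·p_x − 20·p_y)/p_x, and y* = 20 + 0.5·(…)/p_y.
Discretionary income = 154 − 4·12 − 20·2.5 = 56; x* = 4 + 0.5·56/12 = 6.3333.

x* = 6.3333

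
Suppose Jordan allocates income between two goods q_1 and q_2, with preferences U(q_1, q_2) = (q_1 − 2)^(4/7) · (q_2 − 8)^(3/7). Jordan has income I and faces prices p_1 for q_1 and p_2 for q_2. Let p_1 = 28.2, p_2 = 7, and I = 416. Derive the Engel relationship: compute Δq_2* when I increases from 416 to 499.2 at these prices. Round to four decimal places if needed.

MRS = (4/3)·(q_2−8)/(q_1−2). Tangency with p_1/p_2 gives q_2−8 = (3/4)·(p_1/p_2)·(q_1−2).
After buying the subsistence bundle (2, 8), a share 4/7 of the remaining income goes to q_1: q_1* = 2 + 4/7·(I − 2p_1 − 8p_2)/p_1.
Discretionary income = 416 − 2·28.2 − 8·7 = 303.6; q_2* = 8 + 3/7·303.6/7 = 26.5878.
At I' = 499.2: q_2* = 31.6816. Change: 31.6816 − 26.5878 = 5.0939.

Δq_2* = 5.0939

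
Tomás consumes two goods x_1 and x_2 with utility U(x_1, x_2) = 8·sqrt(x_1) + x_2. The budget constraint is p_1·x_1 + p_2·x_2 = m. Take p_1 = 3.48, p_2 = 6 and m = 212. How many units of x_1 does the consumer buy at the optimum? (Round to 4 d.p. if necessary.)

x_1* = 47.5624

Utility is quasi-linear in x_2; the FOC for x_1 is 4/√x_1 = p_1/p_2.
Solve: √x_1 = 4·p_2/p_1, so x_1*(p_1,p_2) = (4·p_2/p_1)², and x_2* = (m − p_1·x_1*)/p_2.
Plugging in: x_1* = (4·6/3.48)² = 47.5624.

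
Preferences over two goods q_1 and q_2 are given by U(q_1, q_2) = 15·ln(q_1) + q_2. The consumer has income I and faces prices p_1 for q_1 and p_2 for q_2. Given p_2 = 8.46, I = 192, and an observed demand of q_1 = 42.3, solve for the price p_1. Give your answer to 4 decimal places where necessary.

Set MRS = p_1/p_2: (15/q_1)/1 = p_1/p_2.
So q_1*(p_1,p_2) = 15·p_2/p_1, independent of income; and q_2* = (I − 15·p_2)/p_2.
Set q_1* = 42.3 in the demand function and solve for p_1: p_1 = 3.

p_1 = 3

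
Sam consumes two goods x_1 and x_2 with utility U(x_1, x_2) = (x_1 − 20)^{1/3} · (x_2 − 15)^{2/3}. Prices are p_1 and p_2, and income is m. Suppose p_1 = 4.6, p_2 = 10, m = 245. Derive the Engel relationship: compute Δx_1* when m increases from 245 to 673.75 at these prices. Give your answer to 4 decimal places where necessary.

Let x_1' = x_1−20, x_2' = x_2−15. MRS = (1/2)·x_2'/x_1' = p_1/p_2.
After buying the subsistence bundle (20, 15), a share 1/3 of the remaining income goes to x_1: x_1* = 20 + 1/3·(m − 20p_1 − 15p_2)/p_1.
Discretionary income = 245 − 20·4.6 − 15·10 = 3; x_1* = 20 + 1/3·3/4.6 = 20.2174.
At m' = 673.75: x_1* = 51.2862. Change: 51.2862 − 20.2174 = 31.0688.

Δx_1* = 31.0688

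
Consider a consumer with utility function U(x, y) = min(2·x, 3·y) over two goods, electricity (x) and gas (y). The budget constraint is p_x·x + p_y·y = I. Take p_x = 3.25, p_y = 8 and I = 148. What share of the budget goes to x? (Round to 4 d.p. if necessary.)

share on x = 0.3786

Leontief preferences: the optimum is at the kink where x/3 = y/2, i.e. y = (2/3)·x.
Budget: p_x·x + p_y·(2/3)·x = I, so (3·p_x + 2·p_y)·x = 3·I.
Demand: x*(p_x,p_y,I) = 3·I/(3·p_x + 2·p_y), y* = 2·I/(3·p_x + 2·p_y).
Here 3·3.25 + 2·8 = 25.75, giving x* = 17.2427 and y* = 11.4951.
Expenditure on x: 3.25·17.2427 = 56.0388; share = 0.3786.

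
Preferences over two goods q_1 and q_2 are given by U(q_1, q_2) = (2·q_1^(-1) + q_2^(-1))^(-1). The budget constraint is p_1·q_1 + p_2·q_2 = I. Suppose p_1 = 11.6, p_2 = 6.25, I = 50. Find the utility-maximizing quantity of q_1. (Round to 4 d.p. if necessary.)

MU_q_1 ∝ 2·q_1^(-2), MU_q_2 ∝ q_2^(-2), so MRS = 2·(q_2/q_1)^(2) = p_1/p_2.
Hence q_2/q_1 = ((1/2)·p_1/p_2)^(1/(2)), i.e. raised to the 0.5 power.
Substitute q_2 = (q_2/q_1)·q_1 into the budget: q_1* = I/(p_1 + p_2·(q_2/q_1)).
Numerically q_2/q_1 = 0.963328, so q_1* = 50/(11.6 + 6.25·0.963328) = 2.8376.

q_1* = 2.8376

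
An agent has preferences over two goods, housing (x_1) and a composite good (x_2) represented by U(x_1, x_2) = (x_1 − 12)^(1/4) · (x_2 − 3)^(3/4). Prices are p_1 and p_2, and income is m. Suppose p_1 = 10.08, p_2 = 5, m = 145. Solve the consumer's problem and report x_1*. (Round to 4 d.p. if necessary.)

x_1* = 12.2242

Let x_1' = x_1−12, x_2' = x_2−3. MRS = (1/3)·x_2'/x_1' = p_1/p_2.
After buying the subsistence bundle (12, 3), a share 0.25 of the remaining income goes to x_1: x_1* = 12 + 0.25·(m − 12p_1 − 3p_2)/p_1.
Discretionary income = 145 − 12·10.08 − 3·5 = 9.04; x_1* = 12 + 0.25·9.04/10.08 = 12.2242.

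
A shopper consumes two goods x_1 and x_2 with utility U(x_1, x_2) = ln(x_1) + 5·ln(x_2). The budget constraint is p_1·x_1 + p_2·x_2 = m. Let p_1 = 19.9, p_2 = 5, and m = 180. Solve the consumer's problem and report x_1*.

Demand: x_1*(p_1,p_2,m) = 1/6·m/p_1 and x_2* = 5/6·m/p_2.
At p_1=19.9, p_2=5, m=180: x_1* = 1/6·180/19.9 = 1.5075.

x_1* = 1.5075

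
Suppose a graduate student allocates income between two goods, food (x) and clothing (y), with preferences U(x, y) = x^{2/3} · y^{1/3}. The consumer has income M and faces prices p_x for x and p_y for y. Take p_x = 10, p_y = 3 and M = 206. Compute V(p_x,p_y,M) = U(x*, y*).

V = 16.2827

MU_x/MU_y = (2/3·y)/(1/3·x); tangency sets this equal to p_x/p_y.
Rearranging, p_y·y = (1/2)·p_x·x. Substituting into the budget gives p_x·x·(1 + (1/2)) = M.
Demand: x*(p_x,p_y,M) = 2/3·M/p_x and y* = 1/3·M/p_y.
At p_x=10, p_y=3, M=206: x* = 2/3·206/10 = 13.7333, y* = 22.8889.
Utility at the optimum: U(13.7333, 22.8889) = 16.2827.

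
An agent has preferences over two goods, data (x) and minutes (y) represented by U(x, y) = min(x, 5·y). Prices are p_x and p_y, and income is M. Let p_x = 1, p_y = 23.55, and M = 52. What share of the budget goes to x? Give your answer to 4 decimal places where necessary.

share on x = 0.1751

Leontief preferences: the optimum is at the kink where x/5 = y/1, i.e. y = (1/5)·x.
Budget: p_x·x + p_y·(1/5)·x = M, so (5·p_x + p_y)·x = 5·M.
Demand: x*(p_x,p_y,M) = 5·M/(5·p_x + p_y), y* = M/(5·p_x + p_y).
Here 5·1 + 23.55 = 28.55, giving x* = 9.1068 and y* = 1.8214.
Expenditure on x: 1·9.1068 = 9.1068; share = 0.1751.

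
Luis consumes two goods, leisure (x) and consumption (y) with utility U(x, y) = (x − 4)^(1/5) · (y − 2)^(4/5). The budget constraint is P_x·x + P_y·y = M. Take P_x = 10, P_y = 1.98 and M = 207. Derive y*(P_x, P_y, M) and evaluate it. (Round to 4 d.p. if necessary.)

y* = 67.8747

This is Cobb-Douglas in (x−4, y−2): tangency gives 0.2·P_y·(y−2) = 0.8·P_x·(x−4).
Substituting into the budget: x* = 4 + 0.2·(M − 4·P_x − 2·P_y)/P_x, and y* = 2 + 0.8·(…)/P_y.
Discretionary income = 207 − 4·10 − 2·1.98 = 163.04; y* = 2 + 0.8·163.04/1.98 = 67.8747.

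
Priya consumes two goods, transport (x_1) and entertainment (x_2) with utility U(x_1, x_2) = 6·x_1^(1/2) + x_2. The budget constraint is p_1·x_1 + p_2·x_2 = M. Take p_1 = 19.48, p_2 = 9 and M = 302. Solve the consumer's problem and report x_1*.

Utility is quasi-linear in x_2; the FOC for x_1 is 3/√x_1 = p_1/p_2.
Solve: √x_1 = 3·p_2/p_1, so x_1*(p_1,p_2) = (3·p_2/p_1)², and x_2* = (M − p_1·x_1*)/p_2.
Plugging in: x_1* = (3·9/19.48)² = 1.9211.

x_1* = 1.9211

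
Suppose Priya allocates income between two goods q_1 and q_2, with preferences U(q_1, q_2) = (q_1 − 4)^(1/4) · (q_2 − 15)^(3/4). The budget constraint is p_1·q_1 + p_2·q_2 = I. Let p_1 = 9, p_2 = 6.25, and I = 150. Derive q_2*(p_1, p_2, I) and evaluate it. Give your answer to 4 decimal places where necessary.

q_2* = 17.43

Let q_1' = q_1−4, q_2' = q_2−15. MRS = (1/3)·q_2'/q_1' = p_1/p_2.
After buying the subsistence bundle (4, 15), a share 0.25 of the remaining income goes to q_1: q_1* = 4 + 0.25·(I − 4p_1 − 15p_2)/p_1.
Discretionary income = 150 − 4·9 − 15·6.25 = 20.25; q_2* = 15 + 0.75·20.25/6.25 = 17.43.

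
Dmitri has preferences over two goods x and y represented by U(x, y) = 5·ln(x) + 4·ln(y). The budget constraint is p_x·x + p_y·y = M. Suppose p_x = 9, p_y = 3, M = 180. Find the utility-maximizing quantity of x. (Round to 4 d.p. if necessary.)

At p_x=9, p_y=3, M=180: x* = 5/9·180/9 = 11.1111.

x* = 11.1111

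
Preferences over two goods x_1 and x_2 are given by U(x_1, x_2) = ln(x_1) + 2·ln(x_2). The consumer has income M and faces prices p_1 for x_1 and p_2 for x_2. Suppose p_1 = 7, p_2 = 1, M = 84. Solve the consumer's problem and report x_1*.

x_1* = 4

The MRS is (1/2)·x_2/x_1. Set MRS = p_1/p_2.
Rearranging, p_2·x_2 = 2·p_1·x_1. Substituting into the budget gives p_1·x_1·(1 + 2) = M.
Demand: x_1*(p_1,p_2,M) = 1/3·M/p_1 and x_2* = 2/3·M/p_2.
At p_1=7, p_2=1, M=84: x_1* = 1/3·84/7 = 4.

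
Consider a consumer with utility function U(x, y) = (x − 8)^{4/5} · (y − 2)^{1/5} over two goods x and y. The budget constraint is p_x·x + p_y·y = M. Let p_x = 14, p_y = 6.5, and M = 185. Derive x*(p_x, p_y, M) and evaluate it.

x* = 11.4286

This is Cobb-Douglas in (x−8, y−2): tangency gives 0.8·p_y·(y−2) = 0.2·p_x·(x−8).
Substituting into the budget: x* = 8 + 0.8·(M − 8·p_x − 2·p_y)/p_x, and y* = 2 + 0.2·(…)/p_y.
Discretionary income = 185 − 8·14 − 2·6.5 = 60; x* = 8 + 0.8·60/14 = 11.4286.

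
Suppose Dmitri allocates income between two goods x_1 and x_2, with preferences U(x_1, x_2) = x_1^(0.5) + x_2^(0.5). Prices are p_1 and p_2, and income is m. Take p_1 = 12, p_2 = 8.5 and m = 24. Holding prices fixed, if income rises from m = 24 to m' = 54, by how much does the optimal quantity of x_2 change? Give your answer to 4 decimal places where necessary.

Δx_2* = 2.066

MRS = MU_x_1/MU_x_2 = (x_2/x_1)^(0.5). Set equal to p_1/p_2.
Solve for the ratio: x_2/x_1 = [p_1/p_2]^(2).
Substitute x_2 = (x_2/x_1)·x_1 into the budget: x_1* = m/(p_1 + p_2·(x_2/x_1)).
Numerically x_2/x_1 = 1.99308, so x_1* = 24/(12 + 8.5·1.99308) = 0.8293 and x_2* = 1.99308·0.8293 = 1.6528.
At m' = 54: x_2* = 3.7188. Change: 3.7188 − 1.6528 = 2.066.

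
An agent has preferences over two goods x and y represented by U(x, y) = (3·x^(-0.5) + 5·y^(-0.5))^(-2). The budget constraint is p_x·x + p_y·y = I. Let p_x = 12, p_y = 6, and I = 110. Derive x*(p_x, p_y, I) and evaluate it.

x* = 4.3326

From the CES first-order condition, (3/5)·(y/x)^(1.5) = p_x/p_y.
Solve for the ratio: y/x = [(5/3)·p_x/p_y]^(2/3).
With the ratio pinned down, the budget gives x* = I/(p_x + p_y·(y/x)) and y* = (y/x)·x*.
Numerically y/x = 2.231443, so x* = 110/(12 + 6·2.231443) = 4.3326.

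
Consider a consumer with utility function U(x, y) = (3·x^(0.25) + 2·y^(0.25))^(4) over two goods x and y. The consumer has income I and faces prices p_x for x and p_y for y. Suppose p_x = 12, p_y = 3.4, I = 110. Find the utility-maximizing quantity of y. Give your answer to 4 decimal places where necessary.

y* = 15.2051

MRS = MU_x/MU_y = (3/2)·(y/x)^(0.75). Set equal to p_x/p_y.
Hence y/x = ((2/3)·p_x/p_y)^(1/(0.75)), i.e. raised to the 4/3 power.
Substitute y = (y/x)·x into the budget: x* = I/(p_x + p_y·(y/x)).
Numerically y/x = 3.129547, so x* = 110/(12 + 3.4·3.129547) = 4.8586 and y* = 3.129547·4.8586 = 15.2051.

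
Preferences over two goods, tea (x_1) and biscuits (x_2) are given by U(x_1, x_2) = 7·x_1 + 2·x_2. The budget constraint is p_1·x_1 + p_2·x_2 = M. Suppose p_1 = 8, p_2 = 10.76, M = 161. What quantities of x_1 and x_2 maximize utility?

x_1* = 20.125, x_2* = 0

Numerically: x_1* = 20.125, x_2* = 0.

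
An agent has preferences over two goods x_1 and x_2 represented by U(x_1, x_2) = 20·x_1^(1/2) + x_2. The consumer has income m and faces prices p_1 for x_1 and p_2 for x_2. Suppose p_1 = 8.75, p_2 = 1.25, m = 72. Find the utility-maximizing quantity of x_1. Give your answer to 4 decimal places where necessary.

x_1* = 2.0408

Solve: √x_1 = 10·p_2/p_1, so x_1*(p_1,p_2) = (10·p_2/p_1)², and x_2* = (m − p_1·x_1*)/p_2.
Plugging in: x_1* = (10·1.25/8.75)² = 2.0408.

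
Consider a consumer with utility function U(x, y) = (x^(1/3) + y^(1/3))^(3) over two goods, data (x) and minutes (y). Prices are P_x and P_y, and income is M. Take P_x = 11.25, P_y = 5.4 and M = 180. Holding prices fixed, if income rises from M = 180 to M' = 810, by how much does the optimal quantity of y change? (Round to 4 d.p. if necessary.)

Δy* = 68.9185

MRS = MU_x/MU_y = (y/x)^(2/3). Set equal to P_x/P_y.
Hence y/x = (P_x/P_y)^(1/(2/3)), i.e. raised to the 1.5 power.
Substitute y = (y/x)·x into the budget: x* = M/(P_x + P_y·(y/x)).
Numerically y/x = 3.007033, so x* = 180/(11.25 + 5.4·3.007033) = 6.5483 and y* = 3.007033·6.5483 = 19.691.
At M' = 810: y* = 88.6095. Change: 88.6095 − 19.691 = 68.9185.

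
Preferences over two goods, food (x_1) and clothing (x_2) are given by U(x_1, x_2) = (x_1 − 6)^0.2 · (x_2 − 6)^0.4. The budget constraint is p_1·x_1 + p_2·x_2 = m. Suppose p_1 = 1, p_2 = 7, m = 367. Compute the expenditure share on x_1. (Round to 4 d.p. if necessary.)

share on x_1 = 0.3061

After buying the subsistence bundle (6, 6), a share 1/3 of the remaining income goes to x_1: x_1* = 6 + 1/3·(m − 6p_1 − 6p_2)/p_1.
Discretionary income = 367 − 6·1 − 6·7 = 319; x_1* = 6 + 1/3·319/1 = 112.3333; x_2* = 6 + 2/3·319/7 = 36.381.
Expenditure on x_1: 1·112.3333 = 112.3333; share = 0.3061.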